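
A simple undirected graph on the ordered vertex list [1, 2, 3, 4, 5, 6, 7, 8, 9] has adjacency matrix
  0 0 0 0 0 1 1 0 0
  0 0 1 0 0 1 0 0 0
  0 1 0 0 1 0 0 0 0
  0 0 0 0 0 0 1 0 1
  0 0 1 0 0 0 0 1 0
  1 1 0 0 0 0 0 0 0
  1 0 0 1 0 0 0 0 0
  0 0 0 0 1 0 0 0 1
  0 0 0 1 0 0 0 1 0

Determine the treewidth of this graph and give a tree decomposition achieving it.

Treewidth 2.
One optimal decomposition is:
Bags: B1 = {2, 3, 6}  B2 = {1, 3, 6}  B3 = {1, 3, 7}  B4 = {3, 4, 7}  B5 = {3, 4, 9}  B6 = {3, 8, 9}  B7 = {3, 5, 8}
Tree: B1–B2, B2–B3, B3–B4, B4–B5, B5–B6, B6–B7

The largest bag has 3 vertices, giving width 2; this decomposition certifies tw(G) ≤ 2. For the lower bound, G contains the cycle 3–2–6–1–7–4–9–8–5–3, so G is not a forest; only forests have treewidth ≤ 1, hence tw(G) ≥ 2. Combining the bounds, tw(G) = 2.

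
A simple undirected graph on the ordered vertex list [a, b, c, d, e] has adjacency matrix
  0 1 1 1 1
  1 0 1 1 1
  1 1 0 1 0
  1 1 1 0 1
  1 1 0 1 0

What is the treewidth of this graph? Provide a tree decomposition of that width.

Treewidth 3.
One optimal decomposition is:
Bags: B1 = {a, b, d, e}  B2 = {a, b, c, d}
Tree: B1–B2

The largest bag has 4 vertices, giving width 3; this decomposition certifies tw(G) ≤ 3. Conversely, {a, b, d, e} is a clique of size 4, and the vertices of any clique must share a bag in every tree decomposition; so some bag has ≥ 4 vertices and tw(G) ≥ 3. Therefore the treewidth is 3.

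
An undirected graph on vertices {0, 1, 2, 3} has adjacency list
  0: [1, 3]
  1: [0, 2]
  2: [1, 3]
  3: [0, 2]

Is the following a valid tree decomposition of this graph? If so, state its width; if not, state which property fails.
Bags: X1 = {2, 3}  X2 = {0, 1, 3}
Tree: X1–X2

A tree decomposition must satisfy three properties: every vertex lies in some bag; for every edge, both endpoints lie together in some bag; and for every vertex, the bags containing it form a connected subtree. Here edge (1,2) lies in no bag, so the decomposition is invalid.

No — edge (1,2) lies in no bag.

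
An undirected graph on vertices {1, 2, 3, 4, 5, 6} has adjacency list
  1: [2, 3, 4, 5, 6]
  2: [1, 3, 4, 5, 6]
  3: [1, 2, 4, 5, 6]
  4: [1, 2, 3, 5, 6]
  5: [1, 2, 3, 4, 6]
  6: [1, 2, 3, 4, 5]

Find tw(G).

A width-5 tree decomposition is:
Bags: B1 = {1, 2, 3, 4, 5, 6}
Tree: (single bag)
With just one bag of size 6, the width is 6 − 1 = 5, so tw(G) ≤ 5. Conversely, {1, 2, 3, 4, 5, 6} is a clique of size 6, and the vertices of any clique must share a bag in every tree decomposition; so some bag has ≥ 6 vertices and tw(G) ≥ 5. Combining the bounds, tw(G) = 5.

5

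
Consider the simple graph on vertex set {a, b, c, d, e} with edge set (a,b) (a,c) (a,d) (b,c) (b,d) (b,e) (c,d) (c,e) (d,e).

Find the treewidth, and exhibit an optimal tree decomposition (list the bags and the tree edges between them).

Treewidth 3.
One optimal decomposition is:
Bags: B1 = {a, b, c, d}  B2 = {b, c, d, e}
Tree: B1–B2

The largest bag has 4 vertices, giving width 3; this decomposition certifies tw(G) ≤ 3. For the lower bound, the 4 vertices {b, c, d, e} are pairwise adjacent, and any tree decomposition puts a clique entirely inside one bag — forcing width ≥ 3. Hence tw(G) = 3 exactly.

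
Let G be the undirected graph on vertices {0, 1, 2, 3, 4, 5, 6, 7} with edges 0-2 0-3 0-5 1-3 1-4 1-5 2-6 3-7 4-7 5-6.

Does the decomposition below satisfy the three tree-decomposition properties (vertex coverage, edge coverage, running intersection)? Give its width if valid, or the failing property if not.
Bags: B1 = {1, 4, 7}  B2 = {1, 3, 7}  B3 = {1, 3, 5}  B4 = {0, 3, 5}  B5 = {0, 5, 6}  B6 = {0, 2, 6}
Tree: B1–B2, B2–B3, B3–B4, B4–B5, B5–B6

Yes; width 2.

Checking the three conditions: (i) the bags cover all of {0, 1, 2, 3, 4, 5, 6, 7}; (ii) for each edge, some bag contains both endpoints; (iii) the bags containing any fixed vertex form a subtree. All hold, so the decomposition is valid with width 3 − 1 = 2.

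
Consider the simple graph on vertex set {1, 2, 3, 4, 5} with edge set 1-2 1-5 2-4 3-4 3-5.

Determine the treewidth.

A width-2 tree decomposition is:
Bags: B1 = {3, 4, 5}  B2 = {1, 4, 5}  B3 = {1, 2, 4}
Tree: B1–B2, B2–B3
Every bag has size at most 3, so the width is 3 − 1 = 2 and tw(G) ≤ 2. Since 4–3–5–1–2–4 is a cycle in G, G is not acyclic. Forests are exactly the graphs of treewidth ≤ 1, so tw(G) ≥ 2. Hence tw(G) = 2 exactly.

2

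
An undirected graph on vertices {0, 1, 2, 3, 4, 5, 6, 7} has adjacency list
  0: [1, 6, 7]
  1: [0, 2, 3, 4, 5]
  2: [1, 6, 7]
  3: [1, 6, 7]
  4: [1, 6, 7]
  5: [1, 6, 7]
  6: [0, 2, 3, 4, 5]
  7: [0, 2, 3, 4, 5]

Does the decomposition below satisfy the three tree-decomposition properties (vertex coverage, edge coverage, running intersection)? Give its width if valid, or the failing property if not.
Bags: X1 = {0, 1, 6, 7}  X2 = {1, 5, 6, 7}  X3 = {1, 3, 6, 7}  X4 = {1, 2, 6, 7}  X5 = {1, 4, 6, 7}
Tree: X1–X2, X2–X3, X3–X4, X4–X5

Yes; width 3.

Checking the three conditions: (i) the bags cover all of {0, 1, 2, 3, 4, 5, 6, 7}; (ii) for each edge, some bag contains both endpoints; (iii) the bags containing any fixed vertex form a subtree. All hold, so the decomposition is valid with width 4 − 1 = 3.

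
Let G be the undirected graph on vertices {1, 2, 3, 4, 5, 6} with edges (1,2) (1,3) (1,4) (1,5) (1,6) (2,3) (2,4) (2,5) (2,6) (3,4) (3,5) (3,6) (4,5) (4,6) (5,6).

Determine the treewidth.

A width-5 tree decomposition is:
Bags: B1 = {1, 2, 3, 4, 5, 6}
Tree: (single bag)
A single bag containing all 6 vertices is trivially a valid decomposition of width 5. On the other hand G contains the 6-clique {1, 2, 3, 4, 5, 6}. A clique must lie in a single bag of any decomposition, so no decomposition can have width below 5. The upper and lower bounds meet at 5, so that is the treewidth.

5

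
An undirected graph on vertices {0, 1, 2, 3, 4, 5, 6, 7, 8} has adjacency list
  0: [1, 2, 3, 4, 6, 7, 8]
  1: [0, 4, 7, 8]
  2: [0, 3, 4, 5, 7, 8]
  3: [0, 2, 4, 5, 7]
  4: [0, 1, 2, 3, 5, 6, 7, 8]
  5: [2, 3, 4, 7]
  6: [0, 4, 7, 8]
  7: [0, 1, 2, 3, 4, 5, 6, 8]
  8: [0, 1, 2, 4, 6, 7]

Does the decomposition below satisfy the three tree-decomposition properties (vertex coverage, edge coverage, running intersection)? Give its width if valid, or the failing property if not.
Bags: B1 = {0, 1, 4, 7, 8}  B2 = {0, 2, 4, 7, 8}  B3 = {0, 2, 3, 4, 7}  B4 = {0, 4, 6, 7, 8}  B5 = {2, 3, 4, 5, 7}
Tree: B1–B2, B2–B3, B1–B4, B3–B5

Checking the three conditions: (i) the bags cover all of {0, 1, 2, 3, 4, 5, 6, 7, 8}; (ii) for each edge, some bag contains both endpoints; (iii) the bags containing any fixed vertex form a subtree. All hold, so the decomposition is valid with width 5 − 1 = 4.

Yes; width 4.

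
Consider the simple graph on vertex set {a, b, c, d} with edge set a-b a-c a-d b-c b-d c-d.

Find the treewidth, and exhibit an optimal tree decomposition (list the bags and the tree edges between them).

Treewidth 3.
Bags: B1 = {a, b, c, d}
Tree: (single bag)

A single bag containing all 4 vertices is trivially a valid decomposition of width 3. For the lower bound, the 4 vertices {a, b, c, d} are pairwise adjacent, and any tree decomposition puts a clique entirely inside one bag — forcing width ≥ 3. The upper and lower bounds meet at 3, so that is the treewidth.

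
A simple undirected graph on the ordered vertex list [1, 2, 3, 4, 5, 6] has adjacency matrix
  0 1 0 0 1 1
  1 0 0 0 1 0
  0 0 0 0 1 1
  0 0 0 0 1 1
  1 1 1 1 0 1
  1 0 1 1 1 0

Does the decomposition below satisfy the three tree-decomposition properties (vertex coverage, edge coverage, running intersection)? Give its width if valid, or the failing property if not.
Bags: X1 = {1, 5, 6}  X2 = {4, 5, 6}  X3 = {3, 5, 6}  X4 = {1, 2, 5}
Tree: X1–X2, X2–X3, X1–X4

Checking the three conditions: (i) the bags cover all of {1, 2, 3, 4, 5, 6}; (ii) for each edge, some bag contains both endpoints; (iii) the bags containing any fixed vertex form a subtree. All hold, so the decomposition is valid with width 3 − 1 = 2.

Yes; width 2.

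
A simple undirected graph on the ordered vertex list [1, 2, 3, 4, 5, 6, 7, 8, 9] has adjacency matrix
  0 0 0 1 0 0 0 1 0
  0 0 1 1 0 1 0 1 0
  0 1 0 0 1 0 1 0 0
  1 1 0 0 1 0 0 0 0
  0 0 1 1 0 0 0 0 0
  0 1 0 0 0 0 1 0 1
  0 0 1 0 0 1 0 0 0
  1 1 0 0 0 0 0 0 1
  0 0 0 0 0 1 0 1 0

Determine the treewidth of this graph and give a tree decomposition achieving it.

The largest bag has 4 vertices, giving width 3; this decomposition certifies tw(G) ≤ 3. For the lower bound: the 4 vertex sets {3,5,7}, {6}, {2}, {1,4,8,9} are disjoint, each induces a connected subgraph, and every pair is joined by at least one edge of G. Contracting each set to a single vertex therefore yields K_{4} as a minor, and since treewidth is minor-monotone, tw(G) ≥ tw(K_{4}) = 3. Combining the bounds, tw(G) = 3.

Treewidth 3.
One optimal decomposition is:
Bags: B1 = {3, 5, 6, 7}  B2 = {2, 3, 5, 6}  B3 = {2, 4, 5, 6}  B4 = {2, 4, 6, 9}  B5 = {2, 4, 8, 9}  B6 = {1, 4, 8, 9}
Tree: B1–B2, B2–B3, B3–B4, B4–B5, B5–B6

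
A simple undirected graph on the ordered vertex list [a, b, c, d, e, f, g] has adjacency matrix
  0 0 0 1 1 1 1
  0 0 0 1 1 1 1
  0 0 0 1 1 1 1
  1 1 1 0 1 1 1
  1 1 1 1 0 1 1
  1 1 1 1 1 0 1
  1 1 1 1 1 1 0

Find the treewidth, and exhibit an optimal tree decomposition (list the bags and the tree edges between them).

Every bag has size at most 5, so the width is 5 − 1 = 4 and tw(G) ≤ 4. On the other hand G contains the 5-clique {c, d, e, f, g}. A clique must lie in a single bag of any decomposition, so no decomposition can have width below 4. The upper and lower bounds meet at 4, so that is the treewidth.

Treewidth 4.
One such decomposition:
Bags: B1 = {a, d, e, f, g}  B2 = {b, d, e, f, g}  B3 = {c, d, e, f, g}
Tree: B1–B2, B1–B3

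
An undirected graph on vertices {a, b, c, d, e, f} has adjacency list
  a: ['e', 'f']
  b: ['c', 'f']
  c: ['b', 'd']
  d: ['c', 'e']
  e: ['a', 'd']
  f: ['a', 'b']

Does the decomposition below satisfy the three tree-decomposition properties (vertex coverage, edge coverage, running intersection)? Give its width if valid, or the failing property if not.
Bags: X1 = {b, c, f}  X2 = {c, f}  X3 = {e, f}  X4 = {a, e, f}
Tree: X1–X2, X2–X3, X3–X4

No — vertex d appears in no bag.

A tree decomposition must satisfy three properties: every vertex lies in some bag; for every edge, both endpoints lie together in some bag; and for every vertex, the bags containing it form a connected subtree. Here vertex d appears in no bag, so the decomposition is invalid.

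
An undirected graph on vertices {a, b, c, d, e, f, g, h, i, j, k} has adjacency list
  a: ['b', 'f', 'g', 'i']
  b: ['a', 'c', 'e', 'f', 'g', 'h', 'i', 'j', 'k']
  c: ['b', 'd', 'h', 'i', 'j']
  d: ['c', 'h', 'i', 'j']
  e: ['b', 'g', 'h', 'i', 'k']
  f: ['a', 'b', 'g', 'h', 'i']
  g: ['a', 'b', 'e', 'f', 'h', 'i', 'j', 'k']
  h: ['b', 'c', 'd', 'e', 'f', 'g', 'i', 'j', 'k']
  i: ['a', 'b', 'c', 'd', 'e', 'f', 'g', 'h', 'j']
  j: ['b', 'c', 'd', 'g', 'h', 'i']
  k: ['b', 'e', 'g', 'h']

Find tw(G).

A width-4 tree decomposition is:
Bags: B1 = {b, g, h, i, j}  B2 = {b, f, g, h, i}  B3 = {a, b, f, g, i}  B4 = {b, c, h, i, j}  B5 = {c, d, h, i, j}  B6 = {b, e, g, h, i}  B7 = {b, e, g, h, k}
Tree: B1–B2, B2–B3, B1–B4, B4–B5, B2–B6, B6–B7
Every bag has size at most 5, so the width is 5 − 1 = 4 and tw(G) ≤ 4. For the lower bound, the 5 vertices {c, d, h, i, j} are pairwise adjacent, and any tree decomposition puts a clique entirely inside one bag — forcing width ≥ 4. Hence tw(G) = 4 exactly.

4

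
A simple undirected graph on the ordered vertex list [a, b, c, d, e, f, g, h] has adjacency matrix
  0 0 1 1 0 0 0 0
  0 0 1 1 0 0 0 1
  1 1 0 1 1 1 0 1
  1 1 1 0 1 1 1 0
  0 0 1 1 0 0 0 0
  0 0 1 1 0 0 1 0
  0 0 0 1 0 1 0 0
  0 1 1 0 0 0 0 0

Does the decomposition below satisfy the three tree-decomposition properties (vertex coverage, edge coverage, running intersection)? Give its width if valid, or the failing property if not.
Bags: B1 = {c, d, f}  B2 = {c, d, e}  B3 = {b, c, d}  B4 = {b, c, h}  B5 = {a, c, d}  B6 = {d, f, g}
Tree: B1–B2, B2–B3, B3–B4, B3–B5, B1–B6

Yes; width 2.

Every vertex of G appears in some bag (union = {a, b, c, d, e, f, g, h}); every edge is covered by a bag; and for each vertex v the set of bags containing v is connected in the bag tree. The decomposition is therefore valid. The largest bag has 3 vertices, so the width is 2.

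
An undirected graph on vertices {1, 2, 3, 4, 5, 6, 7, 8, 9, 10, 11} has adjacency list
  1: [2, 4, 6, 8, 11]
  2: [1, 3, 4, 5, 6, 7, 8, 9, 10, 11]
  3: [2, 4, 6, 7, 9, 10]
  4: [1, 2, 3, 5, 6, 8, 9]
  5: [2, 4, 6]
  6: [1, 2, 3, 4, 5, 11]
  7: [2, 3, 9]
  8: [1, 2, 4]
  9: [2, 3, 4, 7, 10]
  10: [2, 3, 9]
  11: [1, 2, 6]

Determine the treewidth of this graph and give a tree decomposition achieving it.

Each bag holds 4 vertices, so the decomposition has width 3, which upper-bounds the treewidth. On the other hand G contains the 4-clique {2, 3, 9, 10}. A clique must lie in a single bag of any decomposition, so no decomposition can have width below 3. The upper and lower bounds meet at 3, so that is the treewidth.

Treewidth 3.
One optimal decomposition is:
Bags: B1 = {2, 3, 4, 9}  B2 = {2, 3, 9, 10}  B3 = {2, 3, 7, 9}  B4 = {2, 3, 4, 6}  B5 = {1, 2, 4, 6}  B6 = {2, 4, 5, 6}  B7 = {1, 2, 6, 11}  B8 = {1, 2, 4, 8}
Tree: B1–B2, B2–B3, B1–B4, B4–B5, B4–B6, B5–B7, B5–B8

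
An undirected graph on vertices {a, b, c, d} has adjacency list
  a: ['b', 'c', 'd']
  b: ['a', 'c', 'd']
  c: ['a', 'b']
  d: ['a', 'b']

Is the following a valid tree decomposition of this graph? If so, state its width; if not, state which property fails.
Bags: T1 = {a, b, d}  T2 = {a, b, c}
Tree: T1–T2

Every vertex of G appears in some bag (union = {a, b, c, d}); every edge is covered by a bag; and for each vertex v the set of bags containing v is connected in the bag tree. The decomposition is therefore valid. The largest bag has 3 vertices, so the width is 2.

Yes; width 2.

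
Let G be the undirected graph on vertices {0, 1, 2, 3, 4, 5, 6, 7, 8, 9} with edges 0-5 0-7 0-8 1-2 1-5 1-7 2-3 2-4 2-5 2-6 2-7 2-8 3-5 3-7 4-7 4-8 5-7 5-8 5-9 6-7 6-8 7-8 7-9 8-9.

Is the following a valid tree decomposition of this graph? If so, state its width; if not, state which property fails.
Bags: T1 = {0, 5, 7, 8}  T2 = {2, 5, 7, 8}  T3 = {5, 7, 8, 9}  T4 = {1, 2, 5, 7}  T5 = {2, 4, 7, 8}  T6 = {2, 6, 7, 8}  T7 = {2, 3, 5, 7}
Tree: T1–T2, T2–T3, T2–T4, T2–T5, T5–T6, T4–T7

Checking the three conditions: (i) the bags cover all of {0, 1, 2, 3, 4, 5, 6, 7, 8, 9}; (ii) for each edge, some bag contains both endpoints; (iii) the bags containing any fixed vertex form a subtree. All hold, so the decomposition is valid with width 4 − 1 = 3.

Yes; width 3.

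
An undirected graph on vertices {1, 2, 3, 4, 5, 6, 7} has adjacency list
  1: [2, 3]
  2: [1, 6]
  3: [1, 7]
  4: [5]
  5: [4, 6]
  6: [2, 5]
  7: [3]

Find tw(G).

1

A width-1 tree decomposition is:
Bags: B1 = {3, 7}  B2 = {1, 3}  B3 = {1, 2}  B4 = {2, 6}  B5 = {5, 6}  B6 = {4, 5}
Tree: B1–B2, B2–B3, B3–B4, B4–B5, B5–B6
Every bag has size at most 2, so the width is 2 − 1 = 1 and tw(G) ≤ 1. Since G has at least one edge (e.g. 7–3), it is not an edgeless graph, so tw(G) ≥ 1. Hence tw(G) = 1 exactly.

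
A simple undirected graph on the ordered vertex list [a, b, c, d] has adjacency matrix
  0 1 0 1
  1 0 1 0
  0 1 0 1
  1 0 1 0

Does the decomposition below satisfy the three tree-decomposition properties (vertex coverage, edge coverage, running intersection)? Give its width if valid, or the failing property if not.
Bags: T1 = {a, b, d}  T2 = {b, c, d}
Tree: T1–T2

Vertex coverage: the bags together contain {a, b, c, d}, the full vertex set. Edge coverage: each edge of G has both endpoints in at least one bag. Running intersection: for every vertex, the bags containing it form a connected subtree. All three properties hold, so this is a valid tree decomposition of width max|bag| − 1 = 2, and hence tw(G) ≤ 2.

Yes; width 2.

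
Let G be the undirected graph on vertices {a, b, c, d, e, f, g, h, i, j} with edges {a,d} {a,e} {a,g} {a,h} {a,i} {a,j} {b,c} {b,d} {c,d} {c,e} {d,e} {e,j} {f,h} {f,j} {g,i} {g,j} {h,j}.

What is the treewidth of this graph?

A width-2 tree decomposition is:
Bags: B1 = {a, d, e}  B2 = {c, d, e}  B3 = {a, e, j}  B4 = {a, h, j}  B5 = {a, g, j}  B6 = {a, g, i}  B7 = {f, h, j}  B8 = {b, c, d}
Tree: B1–B2, B1–B3, B3–B4, B3–B5, B5–B6, B4–B7, B2–B8
Every bag has size at most 3, so the width is 3 − 1 = 2 and tw(G) ≤ 2. On the other hand G contains the 3-clique {a, d, e}. A clique must lie in a single bag of any decomposition, so no decomposition can have width below 2. Hence tw(G) = 2 exactly.

2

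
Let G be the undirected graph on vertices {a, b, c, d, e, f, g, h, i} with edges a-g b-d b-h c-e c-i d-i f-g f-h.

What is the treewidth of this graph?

A width-1 tree decomposition is:
Bags: B1 = {a, g}  B2 = {f, g}  B3 = {f, h}  B4 = {b, h}  B5 = {b, d}  B6 = {d, i}  B7 = {c, i}  B8 = {c, e}
Tree: B1–B2, B2–B3, B3–B4, B4–B5, B5–B6, B6–B7, B7–B8
Each bag holds 2 vertices, so the decomposition has width 1, which upper-bounds the treewidth. Since G has at least one edge (e.g. a–g), it is not an edgeless graph, so tw(G) ≥ 1. Hence tw(G) = 1 exactly.

1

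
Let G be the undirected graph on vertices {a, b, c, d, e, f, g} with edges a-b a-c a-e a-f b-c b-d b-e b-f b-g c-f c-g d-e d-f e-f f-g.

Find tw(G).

A width-3 tree decomposition is:
Bags: B1 = {a, b, e, f}  B2 = {a, b, c, f}  B3 = {b, d, e, f}  B4 = {b, c, f, g}
Tree: B1–B2, B1–B3, B2–B4
Each bag holds 4 vertices, so the decomposition has width 3, which upper-bounds the treewidth. Conversely, {b, d, e, f} is a clique of size 4, and the vertices of any clique must share a bag in every tree decomposition; so some bag has ≥ 4 vertices and tw(G) ≥ 3. Therefore the treewidth is 3.

3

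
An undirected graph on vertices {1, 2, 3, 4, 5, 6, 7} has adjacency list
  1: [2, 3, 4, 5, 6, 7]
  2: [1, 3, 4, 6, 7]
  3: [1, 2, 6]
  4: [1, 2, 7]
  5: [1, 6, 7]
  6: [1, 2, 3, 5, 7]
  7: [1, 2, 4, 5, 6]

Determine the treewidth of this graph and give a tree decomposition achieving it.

Every bag has size at most 4, so the width is 4 − 1 = 3 and tw(G) ≤ 3. For the lower bound, the 4 vertices {1, 2, 4, 7} are pairwise adjacent, and any tree decomposition puts a clique entirely inside one bag — forcing width ≥ 3. Combining the bounds, tw(G) = 3.

Treewidth 3.
One such decomposition:
Bags: B1 = {1, 2, 6, 7}  B2 = {1, 5, 6, 7}  B3 = {1, 2, 3, 6}  B4 = {1, 2, 4, 7}
Tree: B1–B2, B1–B3, B1–B4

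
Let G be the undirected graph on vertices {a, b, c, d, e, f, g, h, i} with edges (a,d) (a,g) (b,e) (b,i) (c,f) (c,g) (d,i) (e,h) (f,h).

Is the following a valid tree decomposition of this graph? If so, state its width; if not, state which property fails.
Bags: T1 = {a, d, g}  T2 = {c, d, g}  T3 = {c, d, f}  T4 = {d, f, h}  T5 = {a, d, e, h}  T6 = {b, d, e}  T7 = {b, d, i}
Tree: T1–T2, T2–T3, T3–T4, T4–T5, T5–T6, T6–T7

No — bags containing vertex a are not connected in the tree.

A tree decomposition must satisfy three properties: every vertex lies in some bag; for every edge, both endpoints lie together in some bag; and for every vertex, the bags containing it form a connected subtree. Here bags containing vertex a are not connected in the tree, so the decomposition is invalid.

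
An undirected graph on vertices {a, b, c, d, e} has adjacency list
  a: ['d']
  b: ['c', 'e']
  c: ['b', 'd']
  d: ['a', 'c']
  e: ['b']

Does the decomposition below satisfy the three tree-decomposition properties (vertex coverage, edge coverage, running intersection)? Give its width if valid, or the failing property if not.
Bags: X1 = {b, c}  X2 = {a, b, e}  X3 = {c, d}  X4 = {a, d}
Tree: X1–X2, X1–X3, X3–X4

No — bags containing vertex a are not connected in the tree.

A tree decomposition must satisfy three properties: every vertex lies in some bag; for every edge, both endpoints lie together in some bag; and for every vertex, the bags containing it form a connected subtree. Here bags containing vertex a are not connected in the tree, so the decomposition is invalid.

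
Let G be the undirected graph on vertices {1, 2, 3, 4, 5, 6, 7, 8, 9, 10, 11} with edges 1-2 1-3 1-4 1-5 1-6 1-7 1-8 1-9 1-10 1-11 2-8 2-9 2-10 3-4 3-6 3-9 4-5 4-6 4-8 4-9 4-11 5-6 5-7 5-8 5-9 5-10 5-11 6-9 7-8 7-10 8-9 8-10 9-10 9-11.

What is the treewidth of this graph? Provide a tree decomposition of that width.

Every bag has size at most 5, so the width is 5 − 1 = 4 and tw(G) ≤ 4. For the lower bound, the 5 vertices {1, 2, 8, 9, 10} are pairwise adjacent, and any tree decomposition puts a clique entirely inside one bag — forcing width ≥ 4. The upper and lower bounds meet at 4, so that is the treewidth.

Treewidth 4.
One optimal decomposition is:
Bags: B1 = {1, 5, 8, 9, 10}  B2 = {1, 2, 8, 9, 10}  B3 = {1, 4, 5, 8, 9}  B4 = {1, 4, 5, 6, 9}  B5 = {1, 3, 4, 6, 9}  B6 = {1, 5, 7, 8, 10}  B7 = {1, 4, 5, 9, 11}
Tree: B1–B2, B1–B3, B3–B4, B4–B5, B1–B6, B3–B7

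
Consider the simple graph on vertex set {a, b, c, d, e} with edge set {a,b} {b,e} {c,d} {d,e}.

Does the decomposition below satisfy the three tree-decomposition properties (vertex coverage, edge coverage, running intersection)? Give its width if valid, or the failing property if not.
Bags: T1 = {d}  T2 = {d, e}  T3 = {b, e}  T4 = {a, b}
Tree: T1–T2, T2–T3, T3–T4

A tree decomposition must satisfy three properties: every vertex lies in some bag; for every edge, both endpoints lie together in some bag; and for every vertex, the bags containing it form a connected subtree. Here vertex c appears in no bag, so the decomposition is invalid.

No — vertex c appears in no bag.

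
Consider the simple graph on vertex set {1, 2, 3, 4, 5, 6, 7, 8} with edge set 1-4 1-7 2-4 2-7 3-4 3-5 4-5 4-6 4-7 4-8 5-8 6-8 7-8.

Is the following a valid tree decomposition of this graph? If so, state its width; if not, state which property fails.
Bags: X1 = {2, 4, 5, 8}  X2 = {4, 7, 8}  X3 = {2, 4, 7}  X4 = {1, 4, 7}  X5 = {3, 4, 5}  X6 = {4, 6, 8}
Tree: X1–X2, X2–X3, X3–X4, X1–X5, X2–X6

No — bags containing vertex 2 are not connected in the tree.

A tree decomposition must satisfy three properties: every vertex lies in some bag; for every edge, both endpoints lie together in some bag; and for every vertex, the bags containing it form a connected subtree. Here bags containing vertex 2 are not connected in the tree, so the decomposition is invalid.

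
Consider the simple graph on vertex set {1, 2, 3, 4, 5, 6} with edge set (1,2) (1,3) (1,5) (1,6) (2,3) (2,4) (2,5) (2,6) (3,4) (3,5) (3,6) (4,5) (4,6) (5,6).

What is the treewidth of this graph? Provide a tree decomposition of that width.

The largest bag has 5 vertices, giving width 4; this decomposition certifies tw(G) ≤ 4. Conversely, {1, 2, 3, 5, 6} is a clique of size 5, and the vertices of any clique must share a bag in every tree decomposition; so some bag has ≥ 5 vertices and tw(G) ≥ 4. The upper and lower bounds meet at 4, so that is the treewidth.

Treewidth 4.
One optimal decomposition is:
Bags: B1 = {2, 3, 4, 5, 6}  B2 = {1, 2, 3, 5, 6}
Tree: B1–B2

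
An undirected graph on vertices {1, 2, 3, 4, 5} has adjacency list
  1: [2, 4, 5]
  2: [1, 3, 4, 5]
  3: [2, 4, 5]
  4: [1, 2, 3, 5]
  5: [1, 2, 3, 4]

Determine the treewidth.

3

A width-3 tree decomposition is:
Bags: B1 = {1, 2, 4, 5}  B2 = {2, 3, 4, 5}
Tree: B1–B2
Every bag has size at most 4, so the width is 4 − 1 = 3 and tw(G) ≤ 3. For the lower bound, the 4 vertices {1, 2, 4, 5} are pairwise adjacent, and any tree decomposition puts a clique entirely inside one bag — forcing width ≥ 3. Therefore the treewidth is 3.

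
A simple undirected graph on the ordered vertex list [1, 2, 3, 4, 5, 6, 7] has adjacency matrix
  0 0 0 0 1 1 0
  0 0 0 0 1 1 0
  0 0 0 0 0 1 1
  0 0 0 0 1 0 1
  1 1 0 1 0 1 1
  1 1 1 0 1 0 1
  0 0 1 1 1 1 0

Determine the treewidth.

A width-2 tree decomposition is:
Bags: B1 = {5, 6, 7}  B2 = {1, 5, 6}  B3 = {2, 5, 6}  B4 = {3, 6, 7}  B5 = {4, 5, 7}
Tree: B1–B2, B1–B3, B1–B4, B1–B5
The largest bag has 3 vertices, giving width 2; this decomposition certifies tw(G) ≤ 2. On the other hand G contains the 3-clique {3, 6, 7}. A clique must lie in a single bag of any decomposition, so no decomposition can have width below 2. Hence tw(G) = 2 exactly.

2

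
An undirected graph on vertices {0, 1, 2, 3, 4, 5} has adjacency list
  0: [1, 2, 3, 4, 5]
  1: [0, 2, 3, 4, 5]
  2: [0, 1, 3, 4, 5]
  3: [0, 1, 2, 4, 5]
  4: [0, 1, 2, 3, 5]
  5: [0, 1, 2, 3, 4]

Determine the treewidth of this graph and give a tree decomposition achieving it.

With just one bag of size 6, the width is 6 − 1 = 5, so tw(G) ≤ 5. For the lower bound, the 6 vertices {0, 1, 2, 3, 4, 5} are pairwise adjacent, and any tree decomposition puts a clique entirely inside one bag — forcing width ≥ 5. Combining the bounds, tw(G) = 5.

Treewidth 5.
One such decomposition:
Bags: B1 = {0, 1, 2, 3, 4, 5}
Tree: (single bag)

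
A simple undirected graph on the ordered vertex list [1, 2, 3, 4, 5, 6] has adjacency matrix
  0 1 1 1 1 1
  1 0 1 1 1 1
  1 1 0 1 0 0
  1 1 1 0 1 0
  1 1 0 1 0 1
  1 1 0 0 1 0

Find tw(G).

3

A width-3 tree decomposition is:
Bags: B1 = {1, 2, 5, 6}  B2 = {1, 2, 4, 5}  B3 = {1, 2, 3, 4}
Tree: B1–B2, B2–B3
Every bag has size at most 4, so the width is 4 − 1 = 3 and tw(G) ≤ 3. Conversely, {1, 2, 3, 4} is a clique of size 4, and the vertices of any clique must share a bag in every tree decomposition; so some bag has ≥ 4 vertices and tw(G) ≥ 3. Therefore the treewidth is 3.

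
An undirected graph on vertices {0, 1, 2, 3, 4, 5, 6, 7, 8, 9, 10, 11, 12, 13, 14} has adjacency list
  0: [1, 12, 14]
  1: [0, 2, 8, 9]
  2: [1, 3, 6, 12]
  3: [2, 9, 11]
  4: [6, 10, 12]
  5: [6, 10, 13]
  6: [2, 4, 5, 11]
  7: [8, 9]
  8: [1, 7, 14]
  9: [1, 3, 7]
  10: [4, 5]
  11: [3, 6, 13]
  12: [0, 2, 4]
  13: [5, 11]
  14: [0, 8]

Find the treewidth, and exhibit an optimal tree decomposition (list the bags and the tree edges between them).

Treewidth 3.
One optimal decomposition is:
Bags: B1 = {4, 5, 10, 13}  B2 = {4, 5, 6, 13}  B3 = {4, 6, 11, 13}  B4 = {4, 6, 11, 12}  B5 = {2, 6, 11, 12}  B6 = {2, 3, 11, 12}  B7 = {0, 2, 3, 12}  B8 = {0, 1, 2, 3}  B9 = {0, 1, 3, 9}  B10 = {0, 1, 9, 14}  B11 = {1, 8, 9, 14}  B12 = {7, 8, 9, 14}
Tree: B1–B2, B2–B3, B3–B4, B4–B5, B5–B6, B6–B7, B7–B8, B8–B9, B9–B10, B10–B11, B11–B12

Each bag holds 4 vertices, so the decomposition has width 3, which upper-bounds the treewidth. For the lower bound: the 4 vertex sets {5,10,13}, {4}, {6}, {2,3,11,12} are disjoint, each induces a connected subgraph, and every pair is joined by at least one edge of G. Contracting each set to a single vertex therefore yields K_{4} as a minor, and since treewidth is minor-monotone, tw(G) ≥ tw(K_{4}) = 3. Combining the bounds, tw(G) = 3.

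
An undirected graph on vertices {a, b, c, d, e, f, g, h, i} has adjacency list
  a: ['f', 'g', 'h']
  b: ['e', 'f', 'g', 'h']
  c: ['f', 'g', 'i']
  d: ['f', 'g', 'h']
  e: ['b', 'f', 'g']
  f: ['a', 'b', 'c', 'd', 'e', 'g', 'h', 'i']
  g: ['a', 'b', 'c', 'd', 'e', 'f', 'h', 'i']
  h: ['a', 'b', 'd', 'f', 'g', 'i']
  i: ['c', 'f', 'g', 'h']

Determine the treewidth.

3

A width-3 tree decomposition is:
Bags: B1 = {b, f, g, h}  B2 = {f, g, h, i}  B3 = {d, f, g, h}  B4 = {b, e, f, g}  B5 = {c, f, g, i}  B6 = {a, f, g, h}
Tree: B1–B2, B2–B3, B1–B4, B2–B5, B1–B6
Every bag has size at most 4, so the width is 4 − 1 = 3 and tw(G) ≤ 3. On the other hand G contains the 4-clique {b, e, f, g}. A clique must lie in a single bag of any decomposition, so no decomposition can have width below 3. Therefore the treewidth is 3.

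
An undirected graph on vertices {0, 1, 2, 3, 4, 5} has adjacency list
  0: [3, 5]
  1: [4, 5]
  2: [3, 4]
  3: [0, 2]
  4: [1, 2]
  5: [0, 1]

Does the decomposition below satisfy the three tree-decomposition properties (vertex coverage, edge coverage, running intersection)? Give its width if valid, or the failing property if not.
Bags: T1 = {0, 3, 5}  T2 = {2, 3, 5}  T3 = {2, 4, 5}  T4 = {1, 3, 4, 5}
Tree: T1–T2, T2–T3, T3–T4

A tree decomposition must satisfy three properties: every vertex lies in some bag; for every edge, both endpoints lie together in some bag; and for every vertex, the bags containing it form a connected subtree. Here bags containing vertex 3 are not connected in the tree, so the decomposition is invalid.

No — bags containing vertex 3 are not connected in the tree.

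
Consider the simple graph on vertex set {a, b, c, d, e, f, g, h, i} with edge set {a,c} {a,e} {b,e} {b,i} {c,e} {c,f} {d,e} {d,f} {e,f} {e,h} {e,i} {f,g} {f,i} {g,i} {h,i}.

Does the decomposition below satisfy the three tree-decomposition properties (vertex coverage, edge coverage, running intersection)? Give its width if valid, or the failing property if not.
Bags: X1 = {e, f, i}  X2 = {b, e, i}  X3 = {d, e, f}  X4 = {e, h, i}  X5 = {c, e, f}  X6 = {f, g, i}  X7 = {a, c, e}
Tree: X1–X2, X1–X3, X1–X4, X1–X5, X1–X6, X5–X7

Every vertex of G appears in some bag (union = {a, b, c, d, e, f, g, h, i}); every edge is covered by a bag; and for each vertex v the set of bags containing v is connected in the bag tree. The decomposition is therefore valid. The largest bag has 3 vertices, so the width is 2.

Yes; width 2.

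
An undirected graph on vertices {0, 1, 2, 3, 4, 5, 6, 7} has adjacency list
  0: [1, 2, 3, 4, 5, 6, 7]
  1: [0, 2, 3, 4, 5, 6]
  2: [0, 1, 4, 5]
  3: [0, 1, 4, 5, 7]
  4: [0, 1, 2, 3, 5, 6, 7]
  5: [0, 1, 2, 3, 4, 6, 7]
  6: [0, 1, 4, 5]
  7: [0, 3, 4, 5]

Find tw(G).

A width-4 tree decomposition is:
Bags: B1 = {0, 1, 3, 4, 5}  B2 = {0, 1, 2, 4, 5}  B3 = {0, 1, 4, 5, 6}  B4 = {0, 3, 4, 5, 7}
Tree: B1–B2, B2–B3, B1–B4
The largest bag has 5 vertices, giving width 4; this decomposition certifies tw(G) ≤ 4. For the lower bound, the 5 vertices {0, 1, 2, 4, 5} are pairwise adjacent, and any tree decomposition puts a clique entirely inside one bag — forcing width ≥ 4. Combining the bounds, tw(G) = 4.

4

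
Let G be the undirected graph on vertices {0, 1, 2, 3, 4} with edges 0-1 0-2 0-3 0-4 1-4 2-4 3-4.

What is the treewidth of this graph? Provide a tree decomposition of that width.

Treewidth 2.
One optimal decomposition is:
Bags: B1 = {0, 2, 4}  B2 = {0, 1, 4}  B3 = {0, 3, 4}
Tree: B1–B2, B1–B3

Each bag holds 3 vertices, so the decomposition has width 2, which upper-bounds the treewidth. Conversely, {0, 1, 4} is a clique of size 3, and the vertices of any clique must share a bag in every tree decomposition; so some bag has ≥ 3 vertices and tw(G) ≥ 2. Therefore the treewidth is 2.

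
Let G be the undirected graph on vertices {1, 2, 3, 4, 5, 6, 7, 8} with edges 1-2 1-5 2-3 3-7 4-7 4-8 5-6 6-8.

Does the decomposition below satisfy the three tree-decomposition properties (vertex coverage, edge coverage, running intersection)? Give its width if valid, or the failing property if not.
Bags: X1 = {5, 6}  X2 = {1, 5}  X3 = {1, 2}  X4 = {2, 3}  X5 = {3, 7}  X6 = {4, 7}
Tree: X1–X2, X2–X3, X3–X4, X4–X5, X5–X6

No — vertex 8 appears in no bag.

A tree decomposition must satisfy three properties: every vertex lies in some bag; for every edge, both endpoints lie together in some bag; and for every vertex, the bags containing it form a connected subtree. Here vertex 8 appears in no bag, so the decomposition is invalid.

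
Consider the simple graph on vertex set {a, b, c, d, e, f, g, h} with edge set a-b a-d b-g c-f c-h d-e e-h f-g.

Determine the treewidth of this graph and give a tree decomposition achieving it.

Treewidth 2.
One optimal decomposition is:
Bags: B1 = {a, d, e}  B2 = {a, e, h}  B3 = {a, c, h}  B4 = {a, c, f}  B5 = {a, f, g}  B6 = {a, b, g}
Tree: B1–B2, B2–B3, B3–B4, B4–B5, B5–B6

Each bag holds 3 vertices, so the decomposition has width 2, which upper-bounds the treewidth. For the lower bound, G contains the cycle a–d–e–h–c–f–g–b–a, so G is not a forest; only forests have treewidth ≤ 1, hence tw(G) ≥ 2. Hence tw(G) = 2 exactly.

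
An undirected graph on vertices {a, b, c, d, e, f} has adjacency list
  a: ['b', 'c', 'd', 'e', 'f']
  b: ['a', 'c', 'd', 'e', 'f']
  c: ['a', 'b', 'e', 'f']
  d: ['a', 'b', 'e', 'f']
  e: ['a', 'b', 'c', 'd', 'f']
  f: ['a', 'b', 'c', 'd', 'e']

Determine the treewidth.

4

A width-4 tree decomposition is:
Bags: B1 = {a, b, c, e, f}  B2 = {a, b, d, e, f}
Tree: B1–B2
The largest bag has 5 vertices, giving width 4; this decomposition certifies tw(G) ≤ 4. On the other hand G contains the 5-clique {a, b, d, e, f}. A clique must lie in a single bag of any decomposition, so no decomposition can have width below 4. The upper and lower bounds meet at 4, so that is the treewidth.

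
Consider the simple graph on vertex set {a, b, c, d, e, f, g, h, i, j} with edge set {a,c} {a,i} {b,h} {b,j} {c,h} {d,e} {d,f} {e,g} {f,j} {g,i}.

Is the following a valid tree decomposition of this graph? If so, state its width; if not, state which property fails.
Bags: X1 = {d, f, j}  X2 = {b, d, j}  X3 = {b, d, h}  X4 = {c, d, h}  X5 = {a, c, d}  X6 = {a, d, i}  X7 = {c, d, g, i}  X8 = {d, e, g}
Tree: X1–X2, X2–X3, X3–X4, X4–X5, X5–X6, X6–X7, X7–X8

No — bags containing vertex c are not connected in the tree.

A tree decomposition must satisfy three properties: every vertex lies in some bag; for every edge, both endpoints lie together in some bag; and for every vertex, the bags containing it form a connected subtree. Here bags containing vertex c are not connected in the tree, so the decomposition is invalid.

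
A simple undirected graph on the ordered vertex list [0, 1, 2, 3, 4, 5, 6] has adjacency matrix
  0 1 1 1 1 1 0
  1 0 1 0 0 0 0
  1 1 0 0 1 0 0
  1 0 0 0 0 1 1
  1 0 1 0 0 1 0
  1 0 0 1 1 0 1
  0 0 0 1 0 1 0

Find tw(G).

A width-2 tree decomposition is:
Bags: B1 = {0, 4, 5}  B2 = {0, 3, 5}  B3 = {0, 2, 4}  B4 = {0, 1, 2}  B5 = {3, 5, 6}
Tree: B1–B2, B1–B3, B3–B4, B2–B5
Each bag holds 3 vertices, so the decomposition has width 2, which upper-bounds the treewidth. Conversely, {0, 1, 2} is a clique of size 3, and the vertices of any clique must share a bag in every tree decomposition; so some bag has ≥ 3 vertices and tw(G) ≥ 2. Therefore the treewidth is 2.

2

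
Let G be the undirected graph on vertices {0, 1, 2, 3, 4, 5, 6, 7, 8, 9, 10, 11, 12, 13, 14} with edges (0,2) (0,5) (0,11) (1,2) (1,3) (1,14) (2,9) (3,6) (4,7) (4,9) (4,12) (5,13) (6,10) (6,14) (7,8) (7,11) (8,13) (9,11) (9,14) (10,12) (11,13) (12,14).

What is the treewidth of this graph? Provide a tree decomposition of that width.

The largest bag has 4 vertices, giving width 3; this decomposition certifies tw(G) ≤ 3. For the lower bound: the 4 vertex sets {5,8,13}, {7}, {11}, {0,2,4,9} are disjoint, each induces a connected subgraph, and every pair is joined by at least one edge of G. Contracting each set to a single vertex therefore yields K_{4} as a minor, and since treewidth is minor-monotone, tw(G) ≥ tw(K_{4}) = 3. Combining the bounds, tw(G) = 3.

Treewidth 3.
Bags: B1 = {5, 7, 8, 13}  B2 = {5, 7, 11, 13}  B3 = {0, 5, 7, 11}  B4 = {0, 4, 7, 11}  B5 = {0, 4, 9, 11}  B6 = {0, 2, 4, 9}  B7 = {2, 4, 9, 12}  B8 = {2, 9, 12, 14}  B9 = {1, 2, 12, 14}  B10 = {1, 10, 12, 14}  B11 = {1, 6, 10, 14}  B12 = {1, 3, 6, 10}
Tree: B1–B2, B2–B3, B3–B4, B4–B5, B5–B6, B6–B7, B7–B8, B8–B9, B9–B10, B10–B11, B11–B12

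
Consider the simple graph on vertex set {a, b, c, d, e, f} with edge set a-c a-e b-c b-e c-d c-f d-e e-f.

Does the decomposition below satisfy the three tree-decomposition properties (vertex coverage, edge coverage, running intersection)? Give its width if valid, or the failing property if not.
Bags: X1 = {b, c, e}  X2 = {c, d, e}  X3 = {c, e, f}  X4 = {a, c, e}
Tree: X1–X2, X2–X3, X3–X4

Every vertex of G appears in some bag (union = {a, b, c, d, e, f}); every edge is covered by a bag; and for each vertex v the set of bags containing v is connected in the bag tree. The decomposition is therefore valid. The largest bag has 3 vertices, so the width is 2.

Yes; width 2.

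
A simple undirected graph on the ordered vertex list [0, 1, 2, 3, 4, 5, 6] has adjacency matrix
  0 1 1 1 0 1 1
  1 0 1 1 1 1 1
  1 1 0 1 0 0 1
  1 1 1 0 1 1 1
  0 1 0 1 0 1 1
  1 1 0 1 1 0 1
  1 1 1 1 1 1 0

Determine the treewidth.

A width-4 tree decomposition is:
Bags: B1 = {1, 3, 4, 5, 6}  B2 = {0, 1, 3, 5, 6}  B3 = {0, 1, 2, 3, 6}
Tree: B1–B2, B2–B3
The largest bag has 5 vertices, giving width 4; this decomposition certifies tw(G) ≤ 4. For the lower bound, the 5 vertices {0, 1, 2, 3, 6} are pairwise adjacent, and any tree decomposition puts a clique entirely inside one bag — forcing width ≥ 4. The upper and lower bounds meet at 4, so that is the treewidth.

4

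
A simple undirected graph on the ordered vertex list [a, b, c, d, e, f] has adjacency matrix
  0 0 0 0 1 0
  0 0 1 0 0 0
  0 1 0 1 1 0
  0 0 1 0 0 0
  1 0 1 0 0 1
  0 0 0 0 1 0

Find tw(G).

1

A width-1 tree decomposition is:
Bags: B1 = {b, c}  B2 = {c, e}  B3 = {c, d}  B4 = {e, f}  B5 = {a, e}
Tree: B1–B2, B1–B3, B2–B4, B2–B5
Each bag holds 2 vertices, so the decomposition has width 1, which upper-bounds the treewidth. Any graph with an edge has treewidth ≥ 1, and G has the edge b–c. Hence tw(G) = 1 exactly.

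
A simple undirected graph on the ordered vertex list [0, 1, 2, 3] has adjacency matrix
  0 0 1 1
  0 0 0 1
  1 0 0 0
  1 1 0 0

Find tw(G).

1

A width-1 tree decomposition is:
Bags: B1 = {1, 3}  B2 = {0, 3}  B3 = {0, 2}
Tree: B1–B2, B2–B3
Every bag has size at most 2, so the width is 2 − 1 = 1 and tw(G) ≤ 1. Any graph with an edge has treewidth ≥ 1, and G has the edge 1–3. Therefore the treewidth is 1.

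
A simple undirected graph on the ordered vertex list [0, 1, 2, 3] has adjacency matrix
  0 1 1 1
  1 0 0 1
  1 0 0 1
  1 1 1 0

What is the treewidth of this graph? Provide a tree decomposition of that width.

The largest bag has 3 vertices, giving width 2; this decomposition certifies tw(G) ≤ 2. On the other hand G contains the 3-clique {0, 1, 3}. A clique must lie in a single bag of any decomposition, so no decomposition can have width below 2. Therefore the treewidth is 2.

Treewidth 2.
One such decomposition:
Bags: B1 = {0, 1, 3}  B2 = {0, 2, 3}
Tree: B1–B2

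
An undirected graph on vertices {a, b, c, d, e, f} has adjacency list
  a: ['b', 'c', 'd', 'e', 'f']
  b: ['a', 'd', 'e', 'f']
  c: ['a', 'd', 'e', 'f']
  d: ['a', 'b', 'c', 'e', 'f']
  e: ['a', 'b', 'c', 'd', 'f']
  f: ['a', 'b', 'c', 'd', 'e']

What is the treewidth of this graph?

A width-4 tree decomposition is:
Bags: B1 = {a, c, d, e, f}  B2 = {a, b, d, e, f}
Tree: B1–B2
The largest bag has 5 vertices, giving width 4; this decomposition certifies tw(G) ≤ 4. For the lower bound, the 5 vertices {a, c, d, e, f} are pairwise adjacent, and any tree decomposition puts a clique entirely inside one bag — forcing width ≥ 4. The upper and lower bounds meet at 4, so that is the treewidth.

4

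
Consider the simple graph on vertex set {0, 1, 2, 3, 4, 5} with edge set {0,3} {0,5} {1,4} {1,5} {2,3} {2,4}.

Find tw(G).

A width-2 tree decomposition is:
Bags: B1 = {2, 3, 4}  B2 = {0, 3, 4}  B3 = {0, 4, 5}  B4 = {1, 4, 5}
Tree: B1–B2, B2–B3, B3–B4
The largest bag has 3 vertices, giving width 2; this decomposition certifies tw(G) ≤ 2. For the lower bound, G contains the cycle 4–2–3–0–5–1–4, so G is not a forest; only forests have treewidth ≤ 1, hence tw(G) ≥ 2. Combining the bounds, tw(G) = 2.

2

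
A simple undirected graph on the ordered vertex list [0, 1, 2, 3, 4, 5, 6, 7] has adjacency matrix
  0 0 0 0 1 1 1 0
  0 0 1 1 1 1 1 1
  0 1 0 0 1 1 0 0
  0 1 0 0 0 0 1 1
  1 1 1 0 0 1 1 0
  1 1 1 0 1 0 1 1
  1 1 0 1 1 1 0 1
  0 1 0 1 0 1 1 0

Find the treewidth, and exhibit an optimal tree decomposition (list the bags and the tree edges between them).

Treewidth 3.
One such decomposition:
Bags: B1 = {1, 5, 6, 7}  B2 = {1, 4, 5, 6}  B3 = {1, 2, 4, 5}  B4 = {0, 4, 5, 6}  B5 = {1, 3, 6, 7}
Tree: B1–B2, B2–B3, B2–B4, B1–B5

Every bag has size at most 4, so the width is 4 − 1 = 3 and tw(G) ≤ 3. On the other hand G contains the 4-clique {0, 4, 5, 6}. A clique must lie in a single bag of any decomposition, so no decomposition can have width below 3. Combining the bounds, tw(G) = 3.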